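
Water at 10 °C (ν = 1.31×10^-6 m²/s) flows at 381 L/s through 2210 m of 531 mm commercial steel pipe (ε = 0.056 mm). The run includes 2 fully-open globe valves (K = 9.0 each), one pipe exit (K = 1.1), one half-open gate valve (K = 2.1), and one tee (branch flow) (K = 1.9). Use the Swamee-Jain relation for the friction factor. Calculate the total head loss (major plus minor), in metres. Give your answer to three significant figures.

V = 4Q/(πD²) = 1.720 m/s; V²/2g = 0.1509 m
Re = 6.97×10^5, ε/D = 1.05×10^-4 → f = 0.01403 (Swamee-Jain)
Major: h_f = f(L/D)·V²/2g = 0.01403·4162·0.1509 = 8.810 m
Minor: ΣK = 23.1; h_m = ΣK·V²/2g = 3.485 m
Total H_L = 8.810 + 3.485 = 12.30 m

H_L ≈ 12.3 m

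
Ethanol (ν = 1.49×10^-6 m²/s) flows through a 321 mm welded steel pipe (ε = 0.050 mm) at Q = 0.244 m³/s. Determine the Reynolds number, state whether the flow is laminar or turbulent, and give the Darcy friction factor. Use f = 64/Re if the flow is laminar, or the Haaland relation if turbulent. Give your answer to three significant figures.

Re ≈ 6.50×10^5; turbulent; f ≈ 0.0145

V = 4Q/(πD²) = 3.015 m/s
Re = VD/ν = 3.015·0.321/1.49×10^-6 = 6.50×10^5
Re > 4000 → turbulent; ε/D = 1.56×10^-4
Haaland: f = 0.01452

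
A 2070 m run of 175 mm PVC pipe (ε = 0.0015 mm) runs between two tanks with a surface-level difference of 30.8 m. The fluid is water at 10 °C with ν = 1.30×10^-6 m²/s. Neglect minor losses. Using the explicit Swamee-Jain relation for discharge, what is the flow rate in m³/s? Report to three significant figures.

Q ≈ 0.0443 m³/s

Swamee-Jain (Type II): Q = -0.965·√(gD⁵h_f/L)·ln[ε/(3.7D) + √(3.17ν²L/(gD³h_f))]
√(gD⁵h_f/L) = √(9.81·0.175⁵·30.8/2070) = 0.004895
ε/(3.7D) = 2.32×10^-6; √(3.17ν²L/(gD³h_f)) = 8.28×10^-5
Q = -0.965·0.004895·ln(8.507×10^-5) = 0.04427 m³/s
Check: V = 1.84 m/s, Re = 2.48×10^5, f = 0.01499, h_f = 30.6 m ≈ 30.8 m ✓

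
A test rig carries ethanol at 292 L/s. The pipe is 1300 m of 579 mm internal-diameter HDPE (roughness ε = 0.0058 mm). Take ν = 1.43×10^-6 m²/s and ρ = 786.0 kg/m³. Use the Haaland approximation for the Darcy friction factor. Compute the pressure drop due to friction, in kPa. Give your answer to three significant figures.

V = 4Q/(πD²) = 4·0.292/(π·0.579²) = 1.109 m/s
Re = VD/ν = 1.109·0.579/1.43×10^-6 = 4.49×10^5 → turbulent
ε/D = 0.0058/579 = 1.00×10^-5
Haaland: f = 0.01342
h_f = f(L/D)V²/(2g) = 0.01342·(1300/0.579)·1.109²/(2·9.81) = 1.889 m
Δp = ρg·h_f = 786.0·9.81·1.889 = 14.57 kPa

Δp ≈ 14.6 kPa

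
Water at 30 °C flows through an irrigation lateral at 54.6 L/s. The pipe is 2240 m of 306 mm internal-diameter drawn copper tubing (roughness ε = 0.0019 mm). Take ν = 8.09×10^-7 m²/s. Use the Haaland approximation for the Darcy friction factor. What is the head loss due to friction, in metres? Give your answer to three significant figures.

h_f ≈ 3.00 m

V = 4Q/(πD²) = 4·0.0546/(π·0.306²) = 0.7424 m/s
Re = VD/ν = 0.7424·0.306/8.09×10^-7 = 2.81×10^5 → turbulent
ε/D = 0.0019/306 = 6.21×10^-6
Haaland: f = 0.01457
h_f = f(L/D)V²/(2g) = 0.01457·(2240/0.306)·0.7424²/(2·9.81) = 2.996 m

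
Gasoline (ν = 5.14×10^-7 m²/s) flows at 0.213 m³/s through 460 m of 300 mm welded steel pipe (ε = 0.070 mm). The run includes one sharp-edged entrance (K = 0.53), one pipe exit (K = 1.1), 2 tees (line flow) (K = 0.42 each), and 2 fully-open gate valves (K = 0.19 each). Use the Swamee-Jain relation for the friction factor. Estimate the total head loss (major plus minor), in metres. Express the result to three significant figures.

H_L ≈ 11.8 m

V = 4Q/(πD²) = 3.013 m/s; V²/2g = 0.4628 m
Re = 1.76×10^6, ε/D = 2.33×10^-4 → f = 0.01477 (Swamee-Jain)
Major: h_f = f(L/D)·V²/2g = 0.01477·1533·0.4628 = 10.48 m
Minor: ΣK = 2.85; h_m = ΣK·V²/2g = 1.319 m
Total H_L = 10.48 + 1.319 = 11.80 m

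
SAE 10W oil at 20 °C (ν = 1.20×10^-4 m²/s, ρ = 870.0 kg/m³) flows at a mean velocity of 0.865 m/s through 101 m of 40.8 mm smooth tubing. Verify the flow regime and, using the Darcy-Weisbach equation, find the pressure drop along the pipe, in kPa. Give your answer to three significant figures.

Re = VD/ν = 0.865·0.04080/1.20×10^-4 = 294 → laminar (Re < 2300)
f = 64/Re = 0.2176
h_f = f(L/D)V²/(2g) = 0.2176·(101/0.04080)·0.865²/(2·9.81) = 20.54 m
Δp = ρg·h_f = 870.0·9.81·20.54 = 175.3 kPa

Δp ≈ 175 kPa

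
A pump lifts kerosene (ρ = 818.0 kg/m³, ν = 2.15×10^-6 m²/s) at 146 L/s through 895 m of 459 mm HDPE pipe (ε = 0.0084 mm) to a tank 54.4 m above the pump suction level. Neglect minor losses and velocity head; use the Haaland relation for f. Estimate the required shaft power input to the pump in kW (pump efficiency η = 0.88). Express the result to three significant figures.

P_shaft ≈ 74.1 kW

V = 4Q/(πD²) = 0.8823 m/s; Re = 1.88×10^5; ε/D = 1.83×10^-5; f = 0.01579
h_f = f(L/D)V²/2g = 1.222 m
Total head H = z + h_f = 54.4 + 1.222 = 55.62 m
P_hyd = ρgQH = 818.0·9.81·0.146·55.62 = 65.17 kW
P_shaft = P_hyd/η = 65.17/0.88 = 74.05 kW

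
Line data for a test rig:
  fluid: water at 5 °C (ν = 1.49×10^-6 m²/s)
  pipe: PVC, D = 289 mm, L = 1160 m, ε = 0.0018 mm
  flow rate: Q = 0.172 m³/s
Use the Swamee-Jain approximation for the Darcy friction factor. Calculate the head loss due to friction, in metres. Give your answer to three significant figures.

h_f ≈ 18.5 m

V = 4Q/(πD²) = 4·0.172/(π·0.289²) = 2.622 m/s
Re = VD/ν = 2.622·0.289/1.49×10^-6 = 5.09×10^5 → turbulent
ε/D = 0.0018/289 = 6.23×10^-6
Swamee-Jain: f = 0.01315
h_f = f(L/D)V²/(2g) = 0.01315·(1160/0.289)·2.622²/(2·9.81) = 18.50 m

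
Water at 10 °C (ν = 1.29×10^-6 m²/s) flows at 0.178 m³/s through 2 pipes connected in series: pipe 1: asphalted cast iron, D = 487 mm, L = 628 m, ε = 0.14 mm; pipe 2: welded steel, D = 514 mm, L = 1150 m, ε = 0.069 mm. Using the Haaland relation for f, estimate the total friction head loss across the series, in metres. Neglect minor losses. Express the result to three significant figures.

H ≈ 2.27 m

Pipe 1: V = 0.9556 m/s, Re = 3.61×10^5, ε/D = 2.87×10^-4, f = 0.01645, h_1 = f(L/D)V²/2g = 0.9871 m
Pipe 2: V = 0.8578 m/s, Re = 3.42×10^5, ε/D = 1.34×10^-4, f = 0.01527, h_2 = f(L/D)V²/2g = 1.282 m
Series → Q common, losses add: H = Σh = 2.269 m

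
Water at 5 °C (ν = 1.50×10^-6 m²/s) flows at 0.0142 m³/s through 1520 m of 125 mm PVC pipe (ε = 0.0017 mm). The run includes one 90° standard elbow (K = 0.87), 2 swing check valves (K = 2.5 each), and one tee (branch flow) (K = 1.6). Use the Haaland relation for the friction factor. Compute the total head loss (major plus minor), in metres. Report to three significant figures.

H_L ≈ 15.5 m

V = 4Q/(πD²) = 1.157 m/s; V²/2g = 0.06824 m
Re = 9.64×10^4, ε/D = 1.36×10^-5 → f = 0.01801 (Haaland)
Major: h_f = f(L/D)·V²/2g = 0.01801·12160·0.06824 = 14.95 m
Minor: ΣK = 7.47; h_m = ΣK·V²/2g = 0.5098 m
Total H_L = 14.95 + 0.5098 = 15.45 m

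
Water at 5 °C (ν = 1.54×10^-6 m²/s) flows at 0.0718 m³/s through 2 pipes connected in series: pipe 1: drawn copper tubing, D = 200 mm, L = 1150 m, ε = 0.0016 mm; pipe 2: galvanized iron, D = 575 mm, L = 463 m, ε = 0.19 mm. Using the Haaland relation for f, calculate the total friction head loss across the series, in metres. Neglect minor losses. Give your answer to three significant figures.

Pipe 1: V = 2.285 m/s, Re = 2.97×10^5, ε/D = 8.00×10^-6, f = 0.01443, h_1 = f(L/D)V²/2g = 22.10 m
Pipe 2: V = 0.2765 m/s, Re = 1.03×10^5, ε/D = 3.30×10^-4, f = 0.01924, h_2 = f(L/D)V²/2g = 0.06038 m
Series → Q common, losses add: H = Σh = 22.16 m

H ≈ 22.2 m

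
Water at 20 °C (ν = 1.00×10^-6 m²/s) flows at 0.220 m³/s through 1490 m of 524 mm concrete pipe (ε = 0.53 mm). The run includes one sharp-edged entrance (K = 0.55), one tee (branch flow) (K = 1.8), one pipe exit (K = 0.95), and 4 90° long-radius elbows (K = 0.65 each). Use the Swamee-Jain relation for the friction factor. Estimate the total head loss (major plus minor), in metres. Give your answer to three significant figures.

H_L ≈ 3.38 m

V = 4Q/(πD²) = 1.020 m/s; V²/2g = 0.05304 m
Re = 5.35×10^5, ε/D = 0.00101 → f = 0.02036 (Swamee-Jain)
Major: h_f = f(L/D)·V²/2g = 0.02036·2844·0.05304 = 3.072 m
Minor: ΣK = 5.90; h_m = ΣK·V²/2g = 0.3130 m
Total H_L = 3.072 + 0.3130 = 3.385 m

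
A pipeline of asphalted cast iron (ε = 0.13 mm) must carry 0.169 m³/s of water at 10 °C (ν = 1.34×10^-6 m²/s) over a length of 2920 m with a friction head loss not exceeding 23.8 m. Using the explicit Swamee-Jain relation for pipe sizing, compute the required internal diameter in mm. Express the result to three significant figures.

D ≈ 351 mm

Swamee-Jain (Type III): D = 0.66·[ε^1.25·(LQ²/(gh_f))^4.75 + ν·Q^9.4·(L/(gh_f))^5.2]^0.04
LQ²/(gh_f) = 0.3572; L/(gh_f) = 12.51
Term 1 = ε^1.25·(…)^4.75 = 1.04×10^-7; Term 2 = ν·Q^9.4·(…)^5.2 = 3.75×10^-8
D = 0.66·(1.04×10^-7 + 3.75×10^-8)^0.04 = 0.3513 m = 351 mm
Check: V = 1.74 m/s, Re = 4.57×10^5, f = 0.01700, h_f = 21.9 m ≈ 23.8 m ✓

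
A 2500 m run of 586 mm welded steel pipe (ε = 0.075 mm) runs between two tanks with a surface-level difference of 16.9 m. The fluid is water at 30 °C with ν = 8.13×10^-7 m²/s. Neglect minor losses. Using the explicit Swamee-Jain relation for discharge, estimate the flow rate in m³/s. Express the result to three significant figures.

Q ≈ 0.651 m³/s

Swamee-Jain (Type II): Q = -0.965·√(gD⁵h_f/L)·ln[ε/(3.7D) + √(3.17ν²L/(gD³h_f))]
√(gD⁵h_f/L) = √(9.81·0.586⁵·16.9/2500) = 0.06769
ε/(3.7D) = 3.46×10^-5; √(3.17ν²L/(gD³h_f)) = 1.25×10^-5
Q = -0.965·0.06769·ln(4.712×10^-5) = 0.6508 m³/s
Check: V = 2.41 m/s, Re = 1.74×10^6, f = 0.01343, h_f = 17.0 m ≈ 16.9 m ✓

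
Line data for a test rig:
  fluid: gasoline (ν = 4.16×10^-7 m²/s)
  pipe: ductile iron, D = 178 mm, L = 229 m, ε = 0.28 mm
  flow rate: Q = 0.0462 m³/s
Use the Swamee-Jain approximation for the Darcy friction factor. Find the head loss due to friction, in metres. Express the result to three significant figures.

V = 4Q/(πD²) = 4·0.0462/(π·0.178²) = 1.857 m/s
Re = VD/ν = 1.857·0.178/4.16×10^-7 = 7.94×10^5 → turbulent
ε/D = 0.28/178 = 0.00157
Swamee-Jain: f = 0.02236
h_f = f(L/D)V²/(2g) = 0.02236·(229/0.178)·1.857²/(2·9.81) = 5.054 m

h_f ≈ 5.05 m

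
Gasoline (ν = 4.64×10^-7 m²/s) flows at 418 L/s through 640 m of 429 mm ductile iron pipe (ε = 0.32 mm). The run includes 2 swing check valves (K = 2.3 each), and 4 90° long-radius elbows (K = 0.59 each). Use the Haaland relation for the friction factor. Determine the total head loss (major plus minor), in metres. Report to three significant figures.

H_L ≈ 14.7 m

V = 4Q/(πD²) = 2.892 m/s; V²/2g = 0.4262 m
Re = 2.67×10^6, ε/D = 7.46×10^-4 → f = 0.01847 (Haaland)
Major: h_f = f(L/D)·V²/2g = 0.01847·1492·0.4262 = 11.74 m
Minor: ΣK = 6.96; h_m = ΣK·V²/2g = 2.967 m
Total H_L = 11.74 + 2.967 = 14.71 m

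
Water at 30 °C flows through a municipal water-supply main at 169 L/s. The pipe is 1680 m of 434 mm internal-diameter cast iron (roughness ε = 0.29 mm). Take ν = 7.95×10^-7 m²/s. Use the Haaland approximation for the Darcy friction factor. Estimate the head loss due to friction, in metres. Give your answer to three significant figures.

h_f ≈ 4.75 m

V = 4Q/(πD²) = 4·0.169/(π·0.434²) = 1.142 m/s
Re = VD/ν = 1.142·0.434/7.95×10^-7 = 6.24×10^5 → turbulent
ε/D = 0.29/434 = 6.68×10^-4
Haaland: f = 0.01844
h_f = f(L/D)V²/(2g) = 0.01844·(1680/0.434)·1.142²/(2·9.81) = 4.748 m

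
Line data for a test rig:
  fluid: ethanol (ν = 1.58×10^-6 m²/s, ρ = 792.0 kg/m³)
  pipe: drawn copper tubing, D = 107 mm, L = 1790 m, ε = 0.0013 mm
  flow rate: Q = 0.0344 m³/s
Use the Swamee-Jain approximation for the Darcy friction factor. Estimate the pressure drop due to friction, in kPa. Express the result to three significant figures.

Δp ≈ 1450 kPa

V = 4Q/(πD²) = 4·0.0344/(π·0.107²) = 3.826 m/s
Re = VD/ν = 3.826·0.107/1.58×10^-6 = 2.59×10^5 → turbulent
ε/D = 0.0013/107 = 1.21×10^-5
Swamee-Jain: f = 0.01491
h_f = f(L/D)V²/(2g) = 0.01491·(1790/0.107)·3.826²/(2·9.81) = 186.0 m
Δp = ρg·h_f = 792.0·9.81·186.0 = 1445 kPa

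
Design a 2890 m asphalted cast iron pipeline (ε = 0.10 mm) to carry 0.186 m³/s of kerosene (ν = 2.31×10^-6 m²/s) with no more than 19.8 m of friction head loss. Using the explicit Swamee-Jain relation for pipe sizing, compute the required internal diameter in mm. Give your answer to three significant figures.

Swamee-Jain (Type III): D = 0.66·[ε^1.25·(LQ²/(gh_f))^4.75 + ν·Q^9.4·(L/(gh_f))^5.2]^0.04
LQ²/(gh_f) = 0.5147; L/(gh_f) = 14.88
Term 1 = ε^1.25·(…)^4.75 = 4.27×10^-7; Term 2 = ν·Q^9.4·(…)^5.2 = 3.93×10^-7
D = 0.66·(4.27×10^-7 + 3.93×10^-7)^0.04 = 0.3768 m = 377 mm
Check: V = 1.67 m/s, Re = 2.72×10^5, f = 0.01698, h_f = 18.5 m ≈ 19.8 m ✓

D ≈ 377 mm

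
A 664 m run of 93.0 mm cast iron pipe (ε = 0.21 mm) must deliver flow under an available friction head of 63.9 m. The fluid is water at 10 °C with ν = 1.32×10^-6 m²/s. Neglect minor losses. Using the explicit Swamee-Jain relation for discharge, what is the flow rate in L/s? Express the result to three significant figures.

Q ≈ 18.0 L/s

Swamee-Jain (Type II): Q = -0.965·√(gD⁵h_f/L)·ln[ε/(3.7D) + √(3.17ν²L/(gD³h_f))]
√(gD⁵h_f/L) = √(9.81·0.0930⁵·63.9/664) = 0.002563
ε/(3.7D) = 6.10×10^-4; √(3.17ν²L/(gD³h_f)) = 8.53×10^-5
Q = -0.965·0.002563·ln(6.956×10^-4) = 0.01798 m³/s
Check: V = 2.65 m/s, Re = 1.86×10^5, f = 0.02525, h_f = 64.4 m ≈ 63.9 m ✓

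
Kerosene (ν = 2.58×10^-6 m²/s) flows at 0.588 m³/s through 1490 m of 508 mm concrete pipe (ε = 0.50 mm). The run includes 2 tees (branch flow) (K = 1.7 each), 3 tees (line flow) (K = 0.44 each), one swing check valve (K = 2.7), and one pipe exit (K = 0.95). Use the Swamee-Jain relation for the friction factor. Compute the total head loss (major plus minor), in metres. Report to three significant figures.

H_L ≈ 29.0 m

V = 4Q/(πD²) = 2.901 m/s; V²/2g = 0.4290 m
Re = 5.71×10^5, ε/D = 9.84×10^-4 → f = 0.02021 (Swamee-Jain)
Major: h_f = f(L/D)·V²/2g = 0.02021·2933·0.4290 = 25.42 m
Minor: ΣK = 8.37; h_m = ΣK·V²/2g = 3.590 m
Total H_L = 25.42 + 3.590 = 29.01 m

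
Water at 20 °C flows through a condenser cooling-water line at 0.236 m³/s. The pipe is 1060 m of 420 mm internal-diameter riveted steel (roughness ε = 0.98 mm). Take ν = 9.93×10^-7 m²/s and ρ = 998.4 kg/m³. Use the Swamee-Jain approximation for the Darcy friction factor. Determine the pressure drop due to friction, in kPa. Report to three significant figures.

Δp ≈ 90.4 kPa

V = 4Q/(πD²) = 4·0.236/(π·0.420²) = 1.703 m/s
Re = VD/ν = 1.703·0.420/9.93×10^-7 = 7.20×10^5 → turbulent
ε/D = 0.98/420 = 0.00233
Swamee-Jain: f = 0.02473
h_f = f(L/D)V²/(2g) = 0.02473·(1060/0.420)·1.703²/(2·9.81) = 9.230 m
Δp = ρg·h_f = 998.4·9.81·9.230 = 90.40 kPa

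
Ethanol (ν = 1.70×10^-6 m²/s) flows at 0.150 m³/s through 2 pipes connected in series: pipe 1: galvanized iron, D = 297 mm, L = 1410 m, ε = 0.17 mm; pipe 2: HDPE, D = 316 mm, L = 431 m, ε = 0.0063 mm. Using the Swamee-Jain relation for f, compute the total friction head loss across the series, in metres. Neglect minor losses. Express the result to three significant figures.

Pipe 1: V = 2.165 m/s, Re = 3.78×10^5, ε/D = 5.72×10^-4, f = 0.01847, h_1 = f(L/D)V²/2g = 20.95 m
Pipe 2: V = 1.913 m/s, Re = 3.56×10^5, ε/D = 1.99×10^-5, f = 0.01418, h_2 = f(L/D)V²/2g = 3.607 m
Series → Q common, losses add: H = Σh = 24.56 m

H ≈ 24.6 m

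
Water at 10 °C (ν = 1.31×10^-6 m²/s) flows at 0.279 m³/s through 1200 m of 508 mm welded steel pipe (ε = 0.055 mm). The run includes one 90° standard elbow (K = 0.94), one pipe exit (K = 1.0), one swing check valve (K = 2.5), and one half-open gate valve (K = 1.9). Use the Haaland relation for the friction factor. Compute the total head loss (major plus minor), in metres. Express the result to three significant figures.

V = 4Q/(πD²) = 1.377 m/s; V²/2g = 0.09658 m
Re = 5.34×10^5, ε/D = 1.08×10^-4 → f = 0.01425 (Haaland)
Major: h_f = f(L/D)·V²/2g = 0.01425·2362·0.09658 = 3.252 m
Minor: ΣK = 6.34; h_m = ΣK·V²/2g = 0.6123 m
Total H_L = 3.252 + 0.6123 = 3.864 m

H_L ≈ 3.86 m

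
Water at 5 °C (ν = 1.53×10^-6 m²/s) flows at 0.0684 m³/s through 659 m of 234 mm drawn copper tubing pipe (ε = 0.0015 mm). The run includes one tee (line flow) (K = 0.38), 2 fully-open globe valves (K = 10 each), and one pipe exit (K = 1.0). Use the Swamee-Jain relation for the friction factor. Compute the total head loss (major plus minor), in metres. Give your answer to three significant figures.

V = 4Q/(πD²) = 1.591 m/s; V²/2g = 0.1289 m
Re = 2.43×10^5, ε/D = 6.41×10^-6 → f = 0.01502 (Swamee-Jain)
Major: h_f = f(L/D)·V²/2g = 0.01502·2816·0.1289 = 5.455 m
Minor: ΣK = 21.4; h_m = ΣK·V²/2g = 2.757 m
Total H_L = 5.455 + 2.757 = 8.211 m

H_L ≈ 8.21 m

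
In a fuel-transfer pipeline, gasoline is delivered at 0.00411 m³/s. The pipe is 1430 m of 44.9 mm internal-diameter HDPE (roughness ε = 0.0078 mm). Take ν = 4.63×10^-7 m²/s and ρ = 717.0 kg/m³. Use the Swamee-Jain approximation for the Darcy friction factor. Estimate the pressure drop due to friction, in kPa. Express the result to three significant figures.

Δp ≈ 1260 kPa

V = 4Q/(πD²) = 4·0.00411/(π·0.0449²) = 2.596 m/s
Re = VD/ν = 2.596·0.0449/4.63×10^-7 = 2.52×10^5 → turbulent
ε/D = 0.0078/44.9 = 1.74×10^-4
Swamee-Jain: f = 0.01644
h_f = f(L/D)V²/(2g) = 0.01644·(1430/0.0449)·2.596²/(2·9.81) = 179.8 m
Δp = ρg·h_f = 717.0·9.81·179.8 = 1265 kPa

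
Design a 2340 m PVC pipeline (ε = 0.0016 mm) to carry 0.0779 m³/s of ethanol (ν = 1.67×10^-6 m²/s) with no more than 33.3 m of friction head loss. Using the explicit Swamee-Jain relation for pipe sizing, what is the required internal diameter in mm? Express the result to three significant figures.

Swamee-Jain (Type III): D = 0.66·[ε^1.25·(LQ²/(gh_f))^4.75 + ν·Q^9.4·(L/(gh_f))^5.2]^0.04
LQ²/(gh_f) = 0.04347; L/(gh_f) = 7.163
Term 1 = ε^1.25·(…)^4.75 = 1.93×10^-14; Term 2 = ν·Q^9.4·(…)^5.2 = 1.78×10^-12
D = 0.66·(1.93×10^-14 + 1.78×10^-12)^0.04 = 0.2237 m = 224 mm
Check: V = 1.98 m/s, Re = 2.65×10^5, f = 0.01479, h_f = 31.0 m ≈ 33.3 m ✓

D ≈ 224 mm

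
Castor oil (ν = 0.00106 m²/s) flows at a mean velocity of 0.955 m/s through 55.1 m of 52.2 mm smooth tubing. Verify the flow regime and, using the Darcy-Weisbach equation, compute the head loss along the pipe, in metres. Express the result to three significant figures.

h_f ≈ 66.8 m

Re = VD/ν = 0.955·0.05220/0.00106 = 47.0 → laminar (Re < 2300)
f = 64/Re = 1.361
h_f = f(L/D)V²/(2g) = 1.361·(55.1/0.05220)·0.955²/(2·9.81) = 66.77 m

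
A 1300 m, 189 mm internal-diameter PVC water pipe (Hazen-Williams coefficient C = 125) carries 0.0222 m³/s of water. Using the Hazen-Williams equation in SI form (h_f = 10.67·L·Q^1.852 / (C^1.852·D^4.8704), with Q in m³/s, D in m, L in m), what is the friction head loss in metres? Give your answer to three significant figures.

h_f = 10.67·1300·0.0222^1.852 / (125^1.852·0.189^4.8704) = 5.248 m

h_f ≈ 5.25 m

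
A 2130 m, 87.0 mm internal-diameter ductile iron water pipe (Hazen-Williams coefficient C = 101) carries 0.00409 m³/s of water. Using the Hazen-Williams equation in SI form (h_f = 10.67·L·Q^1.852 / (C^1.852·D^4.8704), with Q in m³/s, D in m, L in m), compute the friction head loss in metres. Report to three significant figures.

h_f = 10.67·2130·0.00409^1.852 / (101^1.852·0.0870^4.8704) = 24.35 m

h_f ≈ 24.3 m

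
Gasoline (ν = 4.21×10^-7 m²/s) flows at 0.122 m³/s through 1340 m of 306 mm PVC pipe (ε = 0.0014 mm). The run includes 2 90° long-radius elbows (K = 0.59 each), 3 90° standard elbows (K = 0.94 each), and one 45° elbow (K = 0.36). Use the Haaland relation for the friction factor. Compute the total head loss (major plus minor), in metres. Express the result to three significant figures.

V = 4Q/(πD²) = 1.659 m/s; V²/2g = 0.1403 m
Re = 1.21×10^6, ε/D = 4.58×10^-6 → f = 0.01132 (Haaland)
Major: h_f = f(L/D)·V²/2g = 0.01132·4379·0.1403 = 6.952 m
Minor: ΣK = 4.36; h_m = ΣK·V²/2g = 0.6116 m
Total H_L = 6.952 + 0.6116 = 7.564 m

H_L ≈ 7.56 m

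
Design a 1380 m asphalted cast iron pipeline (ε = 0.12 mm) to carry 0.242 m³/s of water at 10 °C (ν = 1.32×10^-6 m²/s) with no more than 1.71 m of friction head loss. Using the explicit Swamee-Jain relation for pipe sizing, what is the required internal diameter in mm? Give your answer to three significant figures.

Swamee-Jain (Type III): D = 0.66·[ε^1.25·(LQ²/(gh_f))^4.75 + ν·Q^9.4·(L/(gh_f))^5.2]^0.04
LQ²/(gh_f) = 4.818; L/(gh_f) = 82.26
Term 1 = ε^1.25·(…)^4.75 = 0.0220; Term 2 = ν·Q^9.4·(…)^5.2 = 0.0194
D = 0.66·(0.0220 + 0.0194)^0.04 = 0.5811 m = 581 mm
Check: V = 0.913 m/s, Re = 4.02×10^5, f = 0.01588, h_f = 1.60 m ≈ 1.71 m ✓

D ≈ 581 mm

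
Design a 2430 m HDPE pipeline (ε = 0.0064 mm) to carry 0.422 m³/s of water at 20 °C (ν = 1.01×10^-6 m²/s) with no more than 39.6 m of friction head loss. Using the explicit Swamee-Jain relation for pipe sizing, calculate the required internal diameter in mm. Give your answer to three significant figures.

Swamee-Jain (Type III): D = 0.66·[ε^1.25·(LQ²/(gh_f))^4.75 + ν·Q^9.4·(L/(gh_f))^5.2]^0.04
LQ²/(gh_f) = 1.114; L/(gh_f) = 6.255
Term 1 = ε^1.25·(…)^4.75 = 5.37×10^-7; Term 2 = ν·Q^9.4·(…)^5.2 = 4.19×10^-6
D = 0.66·(5.37×10^-7 + 4.19×10^-6)^0.04 = 0.4042 m = 404 mm
Check: V = 3.29 m/s, Re = 1.32×10^6, f = 0.01154, h_f = 38.3 m ≈ 39.6 m ✓

D ≈ 404 mm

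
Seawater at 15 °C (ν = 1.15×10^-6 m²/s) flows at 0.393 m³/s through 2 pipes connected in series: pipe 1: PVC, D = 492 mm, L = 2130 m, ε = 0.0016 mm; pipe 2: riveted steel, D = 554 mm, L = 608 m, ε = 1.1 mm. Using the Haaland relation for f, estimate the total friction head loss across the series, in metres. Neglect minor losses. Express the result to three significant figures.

Pipe 1: V = 2.067 m/s, Re = 8.84×10^5, ε/D = 3.25×10^-6, f = 0.01188, h_1 = f(L/D)V²/2g = 11.20 m
Pipe 2: V = 1.630 m/s, Re = 7.85×10^5, ε/D = 0.00199, f = 0.02363, h_2 = f(L/D)V²/2g = 3.513 m
Series → Q common, losses add: H = Σh = 14.71 m

H ≈ 14.7 m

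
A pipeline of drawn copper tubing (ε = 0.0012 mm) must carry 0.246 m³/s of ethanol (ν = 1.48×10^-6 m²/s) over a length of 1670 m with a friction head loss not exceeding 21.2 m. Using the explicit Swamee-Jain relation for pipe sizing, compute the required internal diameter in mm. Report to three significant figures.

Swamee-Jain (Type III): D = 0.66·[ε^1.25·(LQ²/(gh_f))^4.75 + ν·Q^9.4·(L/(gh_f))^5.2]^0.04
LQ²/(gh_f) = 0.4859; L/(gh_f) = 8.030
Term 1 = ε^1.25·(…)^4.75 = 1.29×10^-9; Term 2 = ν·Q^9.4·(…)^5.2 = 1.41×10^-7
D = 0.66·(1.29×10^-9 + 1.41×10^-7)^0.04 = 0.3513 m = 351 mm
Check: V = 2.54 m/s, Re = 6.02×10^5, f = 0.01273, h_f = 19.9 m ≈ 21.2 m ✓

D ≈ 351 mm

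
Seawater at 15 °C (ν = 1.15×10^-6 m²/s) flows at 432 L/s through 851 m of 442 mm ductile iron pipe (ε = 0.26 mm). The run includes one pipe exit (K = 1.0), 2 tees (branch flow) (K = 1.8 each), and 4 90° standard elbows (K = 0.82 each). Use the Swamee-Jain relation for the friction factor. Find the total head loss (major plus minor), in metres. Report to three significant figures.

H_L ≈ 17.1 m

V = 4Q/(πD²) = 2.815 m/s; V²/2g = 0.4040 m
Re = 1.08×10^6, ε/D = 5.88×10^-4 → f = 0.01783 (Swamee-Jain)
Major: h_f = f(L/D)·V²/2g = 0.01783·1925·0.4040 = 13.87 m
Minor: ΣK = 7.88; h_m = ΣK·V²/2g = 3.184 m
Total H_L = 13.87 + 3.184 = 17.06 m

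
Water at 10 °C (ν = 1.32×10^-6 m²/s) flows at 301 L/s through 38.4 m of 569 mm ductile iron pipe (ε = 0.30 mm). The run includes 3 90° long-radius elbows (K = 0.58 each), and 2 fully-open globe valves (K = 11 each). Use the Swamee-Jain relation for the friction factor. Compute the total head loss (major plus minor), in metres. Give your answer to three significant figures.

H_L ≈ 1.78 m

V = 4Q/(πD²) = 1.184 m/s; V²/2g = 0.07142 m
Re = 5.10×10^5, ε/D = 5.27×10^-4 → f = 0.01793 (Swamee-Jain)
Major: h_f = f(L/D)·V²/2g = 0.01793·67.49·0.07142 = 0.08641 m
Minor: ΣK = 23.7; h_m = ΣK·V²/2g = 1.695 m
Total H_L = 0.08641 + 1.695 = 1.782 m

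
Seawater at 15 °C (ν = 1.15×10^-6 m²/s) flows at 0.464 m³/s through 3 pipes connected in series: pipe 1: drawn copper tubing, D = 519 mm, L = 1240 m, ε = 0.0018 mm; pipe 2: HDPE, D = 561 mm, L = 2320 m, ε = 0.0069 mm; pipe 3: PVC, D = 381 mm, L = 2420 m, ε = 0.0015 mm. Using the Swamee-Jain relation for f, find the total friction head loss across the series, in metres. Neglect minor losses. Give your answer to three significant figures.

Pipe 1: V = 2.193 m/s, Re = 9.90×10^5, ε/D = 3.47×10^-6, f = 0.01171, h_1 = f(L/D)V²/2g = 6.862 m
Pipe 2: V = 1.877 m/s, Re = 9.16×10^5, ε/D = 1.23×10^-5, f = 0.01207, h_2 = f(L/D)V²/2g = 8.962 m
Pipe 3: V = 4.070 m/s, Re = 1.35×10^6, ε/D = 3.94×10^-6, f = 0.01116, h_3 = f(L/D)V²/2g = 59.86 m
Series → Q common, losses add: H = Σh = 75.69 m

H ≈ 75.7 m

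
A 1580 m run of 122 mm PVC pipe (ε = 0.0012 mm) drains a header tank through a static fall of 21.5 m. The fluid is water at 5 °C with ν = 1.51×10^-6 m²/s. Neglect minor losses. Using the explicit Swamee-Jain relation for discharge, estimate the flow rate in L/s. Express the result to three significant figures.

Q ≈ 15.9 L/s

Swamee-Jain (Type II): Q = -0.965·√(gD⁵h_f/L)·ln[ε/(3.7D) + √(3.17ν²L/(gD³h_f))]
√(gD⁵h_f/L) = √(9.81·0.122⁵·21.5/1580) = 0.001899
ε/(3.7D) = 2.66×10^-6; √(3.17ν²L/(gD³h_f)) = 1.73×10^-4
Q = -0.965·0.001899·ln(1.753×10^-4) = 0.01585 m³/s
Check: V = 1.36 m/s, Re = 1.10×10^5, f = 0.01759, h_f = 21.4 m ≈ 21.5 m ✓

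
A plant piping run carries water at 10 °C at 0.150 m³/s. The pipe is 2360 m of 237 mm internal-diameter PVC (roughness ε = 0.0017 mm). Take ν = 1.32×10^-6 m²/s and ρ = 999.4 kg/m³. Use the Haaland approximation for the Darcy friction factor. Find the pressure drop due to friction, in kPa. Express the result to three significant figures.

V = 4Q/(πD²) = 4·0.150/(π·0.237²) = 3.400 m/s
Re = VD/ν = 3.400·0.237/1.32×10^-6 = 6.10×10^5 → turbulent
ε/D = 0.0017/237 = 7.17×10^-6
Haaland: f = 0.01270
h_f = f(L/D)V²/(2g) = 0.01270·(2360/0.237)·3.400²/(2·9.81) = 74.52 m
Δp = ρg·h_f = 999.4·9.81·74.52 = 730.6 kPa

Δp ≈ 731 kPa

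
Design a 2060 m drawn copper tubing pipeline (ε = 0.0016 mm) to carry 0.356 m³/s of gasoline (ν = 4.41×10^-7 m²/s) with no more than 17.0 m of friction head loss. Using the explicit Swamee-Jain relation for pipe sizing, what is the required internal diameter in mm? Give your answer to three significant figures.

D ≈ 421 mm

Swamee-Jain (Type III): D = 0.66·[ε^1.25·(LQ²/(gh_f))^4.75 + ν·Q^9.4·(L/(gh_f))^5.2]^0.04
LQ²/(gh_f) = 1.565; L/(gh_f) = 12.35
Term 1 = ε^1.25·(…)^4.75 = 4.78×10^-7; Term 2 = ν·Q^9.4·(…)^5.2 = 1.27×10^-5
D = 0.66·(4.78×10^-7 + 1.27×10^-5)^0.04 = 0.4211 m = 421 mm
Check: V = 2.56 m/s, Re = 2.44×10^6, f = 0.01021, h_f = 16.6 m ≈ 17.0 m ✓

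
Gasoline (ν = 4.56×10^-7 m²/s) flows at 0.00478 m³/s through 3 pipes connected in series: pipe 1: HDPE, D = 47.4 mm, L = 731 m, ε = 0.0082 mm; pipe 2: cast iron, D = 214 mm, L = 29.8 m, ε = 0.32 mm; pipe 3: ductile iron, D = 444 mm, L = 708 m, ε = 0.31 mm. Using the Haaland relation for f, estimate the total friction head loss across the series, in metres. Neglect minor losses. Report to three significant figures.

Pipe 1: V = 2.709 m/s, Re = 2.82×10^5, ε/D = 1.73×10^-4, f = 0.01597, h_1 = f(L/D)V²/2g = 92.09 m
Pipe 2: V = 0.1329 m/s, Re = 6.24×10^4, ε/D = 0.00150, f = 0.02449, h_2 = f(L/D)V²/2g = 0.003070 m
Pipe 3: V = 0.03087 m/s, Re = 3.01×10^4, ε/D = 6.98×10^-4, f = 0.02493, h_3 = f(L/D)V²/2g = 0.001931 m
Series → Q common, losses add: H = Σh = 92.10 m

H ≈ 92.1 m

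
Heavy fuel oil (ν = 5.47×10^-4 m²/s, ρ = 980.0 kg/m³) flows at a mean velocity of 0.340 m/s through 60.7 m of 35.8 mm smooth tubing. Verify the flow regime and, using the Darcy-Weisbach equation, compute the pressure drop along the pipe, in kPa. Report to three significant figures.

Δp ≈ 276 kPa

Re = VD/ν = 0.340·0.03580/5.47×10^-4 = 22.3 → laminar (Re < 2300)
f = 64/Re = 2.876
h_f = f(L/D)V²/(2g) = 2.876·(60.7/0.03580)·0.340²/(2·9.81) = 28.73 m
Δp = ρg·h_f = 980.0·9.81·28.73 = 276.2 kPa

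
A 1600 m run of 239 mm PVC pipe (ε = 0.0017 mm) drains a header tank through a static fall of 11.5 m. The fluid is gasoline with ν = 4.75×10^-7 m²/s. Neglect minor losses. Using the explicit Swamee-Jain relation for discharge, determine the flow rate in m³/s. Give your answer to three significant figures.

Swamee-Jain (Type II): Q = -0.965·√(gD⁵h_f/L)·ln[ε/(3.7D) + √(3.17ν²L/(gD³h_f))]
√(gD⁵h_f/L) = √(9.81·0.239⁵·11.5/1600) = 0.007415
ε/(3.7D) = 1.92×10^-6; √(3.17ν²L/(gD³h_f)) = 2.73×10^-5
Q = -0.965·0.007415·ln(2.918×10^-5) = 0.07472 m³/s
Check: V = 1.67 m/s, Re = 8.38×10^5, f = 0.01212, h_f = 11.5 m ≈ 11.5 m ✓

Q ≈ 0.0747 m³/s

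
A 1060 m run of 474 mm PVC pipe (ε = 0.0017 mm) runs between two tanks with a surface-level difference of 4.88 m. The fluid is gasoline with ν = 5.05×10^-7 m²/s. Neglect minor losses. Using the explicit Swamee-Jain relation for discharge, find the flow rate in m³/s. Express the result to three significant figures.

Q ≈ 0.355 m³/s

Swamee-Jain (Type II): Q = -0.965·√(gD⁵h_f/L)·ln[ε/(3.7D) + √(3.17ν²L/(gD³h_f))]
√(gD⁵h_f/L) = √(9.81·0.474⁵·4.88/1060) = 0.03287
ε/(3.7D) = 9.69×10^-7; √(3.17ν²L/(gD³h_f)) = 1.30×10^-5
Q = -0.965·0.03287·ln(1.393×10^-5) = 0.3547 m³/s
Check: V = 2.01 m/s, Re = 1.89×10^6, f = 0.01059, h_f = 4.88 m ≈ 4.88 m ✓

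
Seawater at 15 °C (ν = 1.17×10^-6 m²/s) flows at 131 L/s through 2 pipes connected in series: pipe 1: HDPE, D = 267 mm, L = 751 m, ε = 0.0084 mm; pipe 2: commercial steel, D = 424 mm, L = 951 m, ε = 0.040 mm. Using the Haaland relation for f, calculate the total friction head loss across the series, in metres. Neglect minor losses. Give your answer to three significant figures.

H ≈ 11.9 m

Pipe 1: V = 2.340 m/s, Re = 5.34×10^5, ε/D = 3.15×10^-5, f = 0.01331, h_1 = f(L/D)V²/2g = 10.44 m
Pipe 2: V = 0.9278 m/s, Re = 3.36×10^5, ε/D = 9.43×10^-5, f = 0.01494, h_2 = f(L/D)V²/2g = 1.470 m
Series → Q common, losses add: H = Σh = 11.91 m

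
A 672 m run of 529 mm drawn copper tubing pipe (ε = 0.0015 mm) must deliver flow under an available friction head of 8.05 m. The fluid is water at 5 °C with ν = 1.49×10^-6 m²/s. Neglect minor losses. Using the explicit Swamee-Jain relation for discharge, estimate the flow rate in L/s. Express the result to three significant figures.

Q ≈ 726 L/s

Swamee-Jain (Type II): Q = -0.965·√(gD⁵h_f/L)·ln[ε/(3.7D) + √(3.17ν²L/(gD³h_f))]
√(gD⁵h_f/L) = √(9.81·0.529⁵·8.05/672) = 0.06977
ε/(3.7D) = 7.66×10^-7; √(3.17ν²L/(gD³h_f)) = 2.01×10^-5
Q = -0.965·0.06977·ln(2.088×10^-5) = 0.7256 m³/s
Check: V = 3.30 m/s, Re = 1.17×10^6, f = 0.01138, h_f = 8.03 m ≈ 8.05 m ✓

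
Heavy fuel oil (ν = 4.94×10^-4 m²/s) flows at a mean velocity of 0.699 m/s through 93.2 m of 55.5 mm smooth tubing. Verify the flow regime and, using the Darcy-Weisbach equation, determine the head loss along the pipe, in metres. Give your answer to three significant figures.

h_f ≈ 34.1 m

Re = VD/ν = 0.699·0.05550/4.94×10^-4 = 78.5 → laminar (Re < 2300)
f = 64/Re = 0.8150
h_f = f(L/D)V²/(2g) = 0.8150·(93.2/0.05550)·0.699²/(2·9.81) = 34.08 m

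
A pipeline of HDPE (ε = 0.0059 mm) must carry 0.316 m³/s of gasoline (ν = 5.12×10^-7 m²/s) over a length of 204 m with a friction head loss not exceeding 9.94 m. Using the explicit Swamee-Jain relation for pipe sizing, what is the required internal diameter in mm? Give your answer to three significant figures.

D ≈ 283 mm

Swamee-Jain (Type III): D = 0.66·[ε^1.25·(LQ²/(gh_f))^4.75 + ν·Q^9.4·(L/(gh_f))^5.2]^0.04
LQ²/(gh_f) = 0.2089; L/(gh_f) = 2.092
Term 1 = ε^1.25·(…)^4.75 = 1.71×10^-10; Term 2 = ν·Q^9.4·(…)^5.2 = 4.71×10^-10
D = 0.66·(1.71×10^-10 + 4.71×10^-10)^0.04 = 0.2830 m = 283 mm
Check: V = 5.02 m/s, Re = 2.78×10^6, f = 0.01071, h_f = 9.92 m ≈ 9.94 m ✓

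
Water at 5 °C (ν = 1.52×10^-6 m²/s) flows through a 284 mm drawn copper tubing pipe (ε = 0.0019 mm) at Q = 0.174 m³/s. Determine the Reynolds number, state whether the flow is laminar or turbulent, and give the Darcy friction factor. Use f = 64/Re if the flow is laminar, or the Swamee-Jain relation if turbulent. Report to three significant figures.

V = 4Q/(πD²) = 2.747 m/s
Re = VD/ν = 2.747·0.284/1.52×10^-6 = 5.13×10^5
Re > 4000 → turbulent; ε/D = 6.69×10^-6
Swamee-Jain: f = 0.01314

Re ≈ 5.13×10^5; turbulent; f ≈ 0.0131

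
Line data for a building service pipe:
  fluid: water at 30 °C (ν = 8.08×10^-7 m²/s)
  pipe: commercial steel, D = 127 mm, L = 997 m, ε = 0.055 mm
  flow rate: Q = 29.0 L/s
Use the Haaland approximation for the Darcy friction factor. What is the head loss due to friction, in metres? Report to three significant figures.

h_f ≈ 36.6 m

V = 4Q/(πD²) = 4·0.0290/(π·0.127²) = 2.289 m/s
Re = VD/ν = 2.289·0.127/8.08×10^-7 = 3.60×10^5 → turbulent
ε/D = 0.055/127 = 4.33×10^-4
Haaland: f = 0.01746
h_f = f(L/D)V²/(2g) = 0.01746·(997/0.127)·2.289²/(2·9.81) = 36.61 m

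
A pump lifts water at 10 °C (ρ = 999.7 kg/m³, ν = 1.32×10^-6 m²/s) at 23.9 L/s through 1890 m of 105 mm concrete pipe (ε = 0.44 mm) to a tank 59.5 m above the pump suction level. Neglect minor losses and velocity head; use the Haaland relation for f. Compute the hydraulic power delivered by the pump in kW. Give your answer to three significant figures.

P_hyd ≈ 62.0 kW

V = 4Q/(πD²) = 2.760 m/s; Re = 2.20×10^5; ε/D = 0.00419; f = 0.02931
h_f = f(L/D)V²/2g = 204.8 m
Total head H = z + h_f = 59.5 + 204.8 = 264.3 m
P_hyd = ρgQH = 999.7·9.81·0.0239·264.3 = 61.95 kW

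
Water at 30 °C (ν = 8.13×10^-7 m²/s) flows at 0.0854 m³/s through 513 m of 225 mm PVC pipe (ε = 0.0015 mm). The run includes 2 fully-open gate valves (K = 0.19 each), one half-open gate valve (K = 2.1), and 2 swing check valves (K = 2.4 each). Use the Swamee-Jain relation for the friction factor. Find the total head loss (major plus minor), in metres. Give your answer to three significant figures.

V = 4Q/(πD²) = 2.148 m/s; V²/2g = 0.2351 m
Re = 5.94×10^5, ε/D = 6.67×10^-6 → f = 0.01281 (Swamee-Jain)
Major: h_f = f(L/D)·V²/2g = 0.01281·2280·0.2351 = 6.870 m
Minor: ΣK = 7.28; h_m = ΣK·V²/2g = 1.712 m
Total H_L = 6.870 + 1.712 = 8.582 m

H_L ≈ 8.58 m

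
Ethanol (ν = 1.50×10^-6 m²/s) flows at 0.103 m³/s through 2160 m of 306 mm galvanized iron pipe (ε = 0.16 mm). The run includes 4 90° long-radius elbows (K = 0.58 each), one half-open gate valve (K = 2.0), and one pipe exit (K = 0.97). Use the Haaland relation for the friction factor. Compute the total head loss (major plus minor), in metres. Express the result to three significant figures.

H_L ≈ 13.4 m

V = 4Q/(πD²) = 1.401 m/s; V²/2g = 0.09998 m
Re = 2.86×10^5, ε/D = 5.23×10^-4 → f = 0.01826 (Haaland)
Major: h_f = f(L/D)·V²/2g = 0.01826·7059·0.09998 = 12.89 m
Minor: ΣK = 5.29; h_m = ΣK·V²/2g = 0.5289 m
Total H_L = 12.89 + 0.5289 = 13.42 m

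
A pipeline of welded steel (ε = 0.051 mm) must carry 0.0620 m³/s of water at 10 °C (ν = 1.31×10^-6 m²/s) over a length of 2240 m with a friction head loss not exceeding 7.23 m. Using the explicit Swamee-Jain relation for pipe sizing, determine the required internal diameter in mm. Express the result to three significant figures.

D ≈ 281 mm

Swamee-Jain (Type III): D = 0.66·[ε^1.25·(LQ²/(gh_f))^4.75 + ν·Q^9.4·(L/(gh_f))^5.2]^0.04
LQ²/(gh_f) = 0.1214; L/(gh_f) = 31.58
Term 1 = ε^1.25·(…)^4.75 = 1.93×10^-10; Term 2 = ν·Q^9.4·(…)^5.2 = 3.65×10^-10
D = 0.66·(1.93×10^-10 + 3.65×10^-10)^0.04 = 0.2815 m = 281 mm
Check: V = 0.997 m/s, Re = 2.14×10^5, f = 0.01684, h_f = 6.79 m ≈ 7.23 m ✓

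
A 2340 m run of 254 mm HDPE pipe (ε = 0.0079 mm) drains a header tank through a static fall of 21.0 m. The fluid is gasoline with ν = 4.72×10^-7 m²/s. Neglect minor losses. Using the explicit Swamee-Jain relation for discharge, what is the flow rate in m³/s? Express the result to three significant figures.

Q ≈ 0.0968 m³/s

Swamee-Jain (Type II): Q = -0.965·√(gD⁵h_f/L)·ln[ε/(3.7D) + √(3.17ν²L/(gD³h_f))]
√(gD⁵h_f/L) = √(9.81·0.254⁵·21.0/2340) = 0.009648
ε/(3.7D) = 8.41×10^-6; √(3.17ν²L/(gD³h_f)) = 2.21×10^-5
Q = -0.965·0.009648·ln(3.053×10^-5) = 0.09679 m³/s
Check: V = 1.91 m/s, Re = 1.03×10^6, f = 0.01228, h_f = 21.0 m ≈ 21.0 m ✓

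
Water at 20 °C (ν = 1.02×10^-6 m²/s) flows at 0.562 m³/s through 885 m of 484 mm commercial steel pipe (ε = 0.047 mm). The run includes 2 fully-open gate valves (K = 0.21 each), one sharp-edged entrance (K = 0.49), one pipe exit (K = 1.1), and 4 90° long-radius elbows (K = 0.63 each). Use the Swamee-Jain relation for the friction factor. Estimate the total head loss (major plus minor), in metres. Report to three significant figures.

H_L ≈ 13.5 m

V = 4Q/(πD²) = 3.055 m/s; V²/2g = 0.4756 m
Re = 1.45×10^6, ε/D = 9.71×10^-5 → f = 0.01309 (Swamee-Jain)
Major: h_f = f(L/D)·V²/2g = 0.01309·1829·0.4756 = 11.38 m
Minor: ΣK = 4.53; h_m = ΣK·V²/2g = 2.154 m
Total H_L = 11.38 + 2.154 = 13.54 m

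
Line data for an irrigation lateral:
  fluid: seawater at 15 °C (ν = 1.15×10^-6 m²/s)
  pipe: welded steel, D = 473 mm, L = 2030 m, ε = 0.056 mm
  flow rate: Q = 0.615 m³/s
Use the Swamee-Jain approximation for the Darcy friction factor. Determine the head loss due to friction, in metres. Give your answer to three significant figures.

h_f ≈ 36.0 m

V = 4Q/(πD²) = 4·0.615/(π·0.473²) = 3.500 m/s
Re = VD/ν = 3.500·0.473/1.15×10^-6 = 1.44×10^6 → turbulent
ε/D = 0.056/473 = 1.18×10^-4
Swamee-Jain: f = 0.01343
h_f = f(L/D)V²/(2g) = 0.01343·(2030/0.473)·3.500²/(2·9.81) = 35.98 m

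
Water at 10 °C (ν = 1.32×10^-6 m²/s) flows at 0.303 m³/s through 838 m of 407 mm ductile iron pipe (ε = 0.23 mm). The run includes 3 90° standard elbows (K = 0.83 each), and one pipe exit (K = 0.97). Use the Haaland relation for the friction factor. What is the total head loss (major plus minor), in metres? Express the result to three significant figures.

V = 4Q/(πD²) = 2.329 m/s; V²/2g = 0.2765 m
Re = 7.18×10^5, ε/D = 5.65×10^-4 → f = 0.01775 (Haaland)
Major: h_f = f(L/D)·V²/2g = 0.01775·2059·0.2765 = 10.11 m
Minor: ΣK = 3.46; h_m = ΣK·V²/2g = 0.9565 m
Total H_L = 10.11 + 0.9565 = 11.06 m

H_L ≈ 11.1 m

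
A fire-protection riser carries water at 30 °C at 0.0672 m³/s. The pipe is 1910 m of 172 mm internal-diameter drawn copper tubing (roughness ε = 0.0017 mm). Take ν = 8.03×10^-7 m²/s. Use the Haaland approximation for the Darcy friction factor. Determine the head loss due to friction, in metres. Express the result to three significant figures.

V = 4Q/(πD²) = 4·0.0672/(π·0.172²) = 2.892 m/s
Re = VD/ν = 2.892·0.172/8.03×10^-7 = 6.19×10^5 → turbulent
ε/D = 0.0017/172 = 9.88×10^-6
Haaland: f = 0.01271
h_f = f(L/D)V²/(2g) = 0.01271·(1910/0.172)·2.892²/(2·9.81) = 60.16 m

h_f ≈ 60.2 m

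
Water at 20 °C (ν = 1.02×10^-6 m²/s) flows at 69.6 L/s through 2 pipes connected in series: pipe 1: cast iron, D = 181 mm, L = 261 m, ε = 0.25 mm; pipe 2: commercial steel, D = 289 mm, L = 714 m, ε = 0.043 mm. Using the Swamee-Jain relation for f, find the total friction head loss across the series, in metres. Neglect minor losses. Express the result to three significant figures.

H ≈ 14.0 m

Pipe 1: V = 2.705 m/s, Re = 4.80×10^5, ε/D = 0.00138, f = 0.02189, h_1 = f(L/D)V²/2g = 11.77 m
Pipe 2: V = 1.061 m/s, Re = 3.01×10^5, ε/D = 1.49×10^-4, f = 0.01588, h_2 = f(L/D)V²/2g = 2.251 m
Series → Q common, losses add: H = Σh = 14.02 m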